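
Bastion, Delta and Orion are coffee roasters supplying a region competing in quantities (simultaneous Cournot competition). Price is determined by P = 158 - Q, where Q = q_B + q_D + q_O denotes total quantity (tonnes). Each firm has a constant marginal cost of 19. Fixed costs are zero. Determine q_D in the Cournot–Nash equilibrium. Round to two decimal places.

Each firm earns π_i = (158 - Q)q_i - 19q_i.
First-order condition (treating rivals' output as given): 139 - 2q_i - Σ_{j≠i} q_j = 0.
By symmetry each firm produces the same amount; substituting Σ_{j≠i} q_j = 2q_i yields q_i = 139/4.

34.75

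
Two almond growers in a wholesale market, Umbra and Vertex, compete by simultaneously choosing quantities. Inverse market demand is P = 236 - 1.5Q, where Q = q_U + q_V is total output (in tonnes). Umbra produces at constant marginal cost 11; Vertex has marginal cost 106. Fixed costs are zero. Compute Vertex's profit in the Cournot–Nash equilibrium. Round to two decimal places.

Umbra's profit: π_U = (236 - 1.5Q)q_U - (11q_U). Setting ∂π_U/∂q_U = 0: 225 - 3q_U - (3/2)(q_V) = 0.
Vertex's profit: π_V = (236 - 1.5Q)q_V - (106q_V). Setting ∂π_V/∂q_V = 0: 130 - 3q_V - (3/2)(q_U) = 0.
Best responses: q_U = (225 - (3/2)q_V)/3, q_V = (130 - (3/2)q_U)/3.
Substituting one into the other gives q_U = 640/9 and q_V = 70/9.
Price P = 236 - (3/2)·(710/9) = 353/3.
Vertex's profit: (353/3 - 106)·(70/9) = 90.7407.

90.74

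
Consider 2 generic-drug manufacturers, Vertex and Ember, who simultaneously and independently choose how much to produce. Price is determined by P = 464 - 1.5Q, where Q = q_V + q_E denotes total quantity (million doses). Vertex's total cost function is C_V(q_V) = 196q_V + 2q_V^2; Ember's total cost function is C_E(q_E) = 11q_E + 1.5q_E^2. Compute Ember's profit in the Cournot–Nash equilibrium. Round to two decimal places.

14557.70

Vertex's profit: π_V = (464 - 1.5Q)q_V - (196q_V + 2q_V²). Setting ∂π_V/∂q_V = 0: 268 - 7q_V - (3/2)(q_E) = 0.
Ember's first-order condition: 453 - 6q_E - (3/2)(q_V) = 0.
So q_V = (268 - (3/2)q_E)/7 and q_E = (453 - (3/2)q_V)/6.
Solving the pair: q_V = 1238/53, q_E = 69.6604.
Price P = 464 - (3/2)·93.0189 = 324.4717.
Ember's profit: 324.4717·69.6604 - 11·69.6604 - (3/2)·69.6604² = 14557.7045.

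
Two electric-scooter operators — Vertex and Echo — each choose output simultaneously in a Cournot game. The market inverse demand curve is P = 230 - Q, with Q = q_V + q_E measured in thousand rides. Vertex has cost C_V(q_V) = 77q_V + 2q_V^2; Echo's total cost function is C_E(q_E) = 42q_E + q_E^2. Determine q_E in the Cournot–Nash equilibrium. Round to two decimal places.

Vertex's profit: π_V = (230 - Q)q_V - (77q_V + 2q_V²). Setting ∂π_V/∂q_V = 0: 153 - 6q_V - (q_E) = 0.
Echo's profit: π_E = (230 - Q)q_E - (42q_E + q_E²). Setting ∂π_E/∂q_E = 0: 188 - 4q_E - (q_V) = 0.
So q_V = (153 - q_E)/6 and q_E = (188 - q_V)/4.
Substituting one into the other gives q_V = 424/23 and q_E = 975/23.

42.39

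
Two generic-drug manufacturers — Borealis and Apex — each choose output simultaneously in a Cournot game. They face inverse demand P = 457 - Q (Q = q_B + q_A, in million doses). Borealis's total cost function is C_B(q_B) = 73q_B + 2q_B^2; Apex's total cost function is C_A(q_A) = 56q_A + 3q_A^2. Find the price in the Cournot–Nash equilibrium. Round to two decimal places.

Borealis's profit: π_B = (457 - Q)q_B - (73q_B + 2q_B²). Setting ∂π_B/∂q_B = 0: 384 - 6q_B - (q_A) = 0.
Apex's first-order condition: 401 - 8q_A - (q_B) = 0.
Best responses: q_B = (384 - q_A)/6, q_A = (401 - q_B)/8.
Solving the pair: q_B = 56.8298, q_A = 43.0213.
Total output Q = 99.8511, so price P = 457 - 99.8511 = 357.1489.

357.15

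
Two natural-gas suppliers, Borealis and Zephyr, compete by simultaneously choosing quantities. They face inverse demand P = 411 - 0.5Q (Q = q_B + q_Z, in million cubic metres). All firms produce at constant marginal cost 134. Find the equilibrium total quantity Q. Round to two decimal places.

369.33

A representative firm's profit is π_i = q_i(411 - 0.5Q) - 134q_i.
Setting ∂π_i/∂q_i = 0 with rivals' quantities fixed: 277 - q_i - (1/2)q_j = 0.
With identical firms every q_j equals q_i, so q_j = q_i and 277 = (3/2)q_i, giving q_i = 554/3.
Total output Q = 554/3 + 554/3 = 1108/3.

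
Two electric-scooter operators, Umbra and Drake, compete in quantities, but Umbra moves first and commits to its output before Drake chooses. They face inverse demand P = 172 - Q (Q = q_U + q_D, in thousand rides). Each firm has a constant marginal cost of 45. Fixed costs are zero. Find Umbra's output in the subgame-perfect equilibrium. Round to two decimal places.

63.50

The follower Drake best-responds to any q_U: π_D = (172 - Q)q_D - 45q_D.
Setting the follower's marginal profit to zero, 127 - q_U - 2q_D = 0, i.e. q_D = (127 - q_U)/2.
Umbra substitutes q_D(q_U) into its own profit: π_U = q_U(172 - q_U - (127 - q_U)/2) - 45q_U = (217/2 - (1/2)q_U)q_U - 45q_U.
The leader's first-order condition 127/2 - q_U = 0 yields q_U = 127/2.
Then q_D = (127 - 127/2)/2 = 127/4.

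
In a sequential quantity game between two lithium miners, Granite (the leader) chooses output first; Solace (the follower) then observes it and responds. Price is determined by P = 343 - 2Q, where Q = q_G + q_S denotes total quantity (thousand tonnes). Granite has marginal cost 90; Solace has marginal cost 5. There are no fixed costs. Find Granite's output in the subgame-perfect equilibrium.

Solve by backward induction. Given q_G, the follower Solace maximises π_S = (343 - 2q_G - 2q_S)q_S - 5q_S.
Setting the follower's marginal profit to zero, 338 - 2q_G - 4q_S = 0, i.e. q_S = (338 - 2q_G)/4.
Granite substitutes q_S(q_G) into its own profit: π_G = q_G(343 - 2q_G - (338 - 2q_G)/2) - 90q_G = (174 - q_G)q_G - 90q_G.
The leader's first-order condition 84 - 2q_G = 0 yields q_G = 42.
Then q_S = (338 - 2·42)/4 = 127/2.

42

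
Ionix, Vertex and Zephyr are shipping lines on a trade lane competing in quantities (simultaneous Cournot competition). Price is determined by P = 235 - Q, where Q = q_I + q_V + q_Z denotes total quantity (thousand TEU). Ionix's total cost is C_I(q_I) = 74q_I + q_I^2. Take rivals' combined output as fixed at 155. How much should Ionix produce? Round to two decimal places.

With rivals' combined output fixed at 155, Ionix's profit is π_I = (235 - 155 - q_I)q_I - (74q_I + q_I²) = (80 - q_I)q_I - (74q_I + q_I²).
∂π_I/∂q_I = 6 - 4q_I = 0, so q_I = 3/2.

1.50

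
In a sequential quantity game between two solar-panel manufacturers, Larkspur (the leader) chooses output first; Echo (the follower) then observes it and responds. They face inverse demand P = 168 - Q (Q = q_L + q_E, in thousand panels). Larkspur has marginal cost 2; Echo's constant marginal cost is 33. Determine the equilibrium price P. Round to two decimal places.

The follower Echo best-responds to any q_L: π_E = (168 - Q)q_E - 33q_E.
Setting the follower's marginal profit to zero, 135 - q_L - 2q_E = 0, i.e. q_E = (135 - q_L)/2.
Larkspur substitutes q_E(q_L) into its own profit: π_L = q_L(168 - q_L - (135 - q_L)/2) - 2q_L = (201/2 - (1/2)q_L)q_L - 2q_L.
Maximising: ∂π_L/∂q_L = 197/2 - q_L = 0, giving q_L = 197/2.
Then q_E = (135 - 197/2)/2 = 73/4.
Total output Q = 467/4, so price P = 168 - 467/4 = 205/4.

51.25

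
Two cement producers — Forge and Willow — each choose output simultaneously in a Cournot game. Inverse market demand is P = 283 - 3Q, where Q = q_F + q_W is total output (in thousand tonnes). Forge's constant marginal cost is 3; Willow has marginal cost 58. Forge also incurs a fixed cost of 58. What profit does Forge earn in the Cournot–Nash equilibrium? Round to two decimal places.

4098.48

Forge's profit: π_F = (283 - 3Q)q_F - (3q_F). Setting ∂π_F/∂q_F = 0: 280 - 6q_F - 3(q_W) = 0.
Willow's profit: π_W = (283 - 3Q)q_W - (58q_W). Setting ∂π_W/∂q_W = 0: 225 - 6q_W - 3(q_F) = 0.
So q_F = (280 - 3q_W)/6 and q_W = (225 - 3q_F)/6.
Solving the pair: q_F = 335/9, q_W = 170/9.
Price P = 283 - 3·(505/9) = 344/3.
Forge's profit: (344/3 - 3)·(335/9) - 58 = 4098.4815.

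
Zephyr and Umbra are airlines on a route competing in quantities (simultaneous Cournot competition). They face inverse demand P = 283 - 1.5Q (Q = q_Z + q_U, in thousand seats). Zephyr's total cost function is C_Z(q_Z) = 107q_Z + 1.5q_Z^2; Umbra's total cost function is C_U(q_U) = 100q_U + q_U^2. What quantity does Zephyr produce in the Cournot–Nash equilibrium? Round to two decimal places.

21.82

Zephyr's profit: π_Z = (283 - 1.5Q)q_Z - (107q_Z + (3/2)q_Z²). Setting ∂π_Z/∂q_Z = 0: 176 - 6q_Z - (3/2)(q_U) = 0.
Umbra's profit: π_U = (283 - 1.5Q)q_U - (100q_U + q_U²). Setting ∂π_U/∂q_U = 0: 183 - 5q_U - (3/2)(q_Z) = 0.
So q_Z = (176 - (3/2)q_U)/6 and q_U = (183 - (3/2)q_Z)/5.
Substituting one into the other gives q_Z = 21.8198 and q_U = 1112/37.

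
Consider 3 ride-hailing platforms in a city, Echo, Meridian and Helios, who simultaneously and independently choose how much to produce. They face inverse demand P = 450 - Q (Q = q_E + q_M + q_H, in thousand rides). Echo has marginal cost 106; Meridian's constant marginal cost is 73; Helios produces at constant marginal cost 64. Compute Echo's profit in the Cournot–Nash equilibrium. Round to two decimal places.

Echo's profit: π_E = (450 - Q)q_E - (106q_E). Setting ∂π_E/∂q_E = 0: 344 - 2q_E - (q_M + q_H) = 0.
Meridian's profit: π_M = (450 - Q)q_M - (73q_M). Setting ∂π_M/∂q_M = 0: 377 - 2q_M - (q_E + q_H) = 0.
Helios's first-order condition: 386 - 2q_H - (q_E + q_M) = 0.
Adding the 3 first-order conditions: 1107 − 4Q = 0, so Q = 1107/4.
Back-substituting: q_E = (344 − 1107/4) = 269/4, q_M = (377 − 1107/4) = 401/4, q_H = (386 − 1107/4) = 437/4.
Price P = 450 - 1107/4 = 693/4.
Echo's profit: (693/4 - 106)·(269/4) = 4522.5625.

4522.56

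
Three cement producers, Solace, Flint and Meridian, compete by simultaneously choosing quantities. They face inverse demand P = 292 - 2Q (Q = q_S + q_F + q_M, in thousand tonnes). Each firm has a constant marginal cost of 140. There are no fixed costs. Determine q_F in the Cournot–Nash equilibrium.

A representative firm's profit is π_i = q_i(292 - 2Q) - 140q_i.
First-order condition (treating rivals' output as given): 152 - 4q_i - 2·Σ_{j≠i} q_j = 0.
With identical firms every q_j equals q_i, so Σ_{j≠i} q_j = 2q_i and 152 = 8q_i, giving q_i = 19.

19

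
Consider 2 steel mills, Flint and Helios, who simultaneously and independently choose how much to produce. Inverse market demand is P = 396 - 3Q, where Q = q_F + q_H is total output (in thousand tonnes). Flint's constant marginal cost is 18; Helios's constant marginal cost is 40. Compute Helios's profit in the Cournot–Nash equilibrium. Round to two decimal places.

4131.70

Flint's profit: π_F = (396 - 3Q)q_F - (18q_F). Setting ∂π_F/∂q_F = 0: 378 - 6q_F - 3(q_H) = 0.
Helios's first-order condition: 356 - 6q_H - 3(q_F) = 0.
So q_F = (378 - 3q_H)/6 and q_H = (356 - 3q_F)/6.
Substituting one into the other gives q_F = 400/9 and q_H = 334/9.
Price P = 396 - 3·(734/9) = 454/3.
Helios's profit: (454/3 - 40)·(334/9) = 4131.7037.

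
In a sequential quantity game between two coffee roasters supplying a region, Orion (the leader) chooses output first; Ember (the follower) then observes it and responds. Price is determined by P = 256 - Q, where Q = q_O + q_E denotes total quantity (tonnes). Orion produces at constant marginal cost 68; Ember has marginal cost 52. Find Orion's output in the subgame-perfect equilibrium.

86

The follower Ember best-responds to any q_O: π_E = (256 - Q)q_E - 52q_E.
Setting the follower's marginal profit to zero, 204 - q_O - 2q_E = 0, i.e. q_E = (204 - q_O)/2.
Orion substitutes q_E(q_O) into its own profit: π_O = q_O(256 - q_O - (204 - q_O)/2) - 68q_O = (154 - (1/2)q_O)q_O - 68q_O.
Maximising: ∂π_O/∂q_O = 86 - q_O = 0, giving q_O = 86.
Then q_E = (204 - 86)/2 = 59.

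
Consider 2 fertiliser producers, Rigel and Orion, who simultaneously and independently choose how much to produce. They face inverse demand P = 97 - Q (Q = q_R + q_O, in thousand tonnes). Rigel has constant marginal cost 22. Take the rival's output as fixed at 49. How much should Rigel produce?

With the rival's output fixed at 49, Rigel's profit is π_R = (97 - 49 - q_R)q_R - (22q_R) = (48 - q_R)q_R - (22q_R).
∂π_R/∂q_R = 26 - 2q_R = 0, so q_R = 13.

13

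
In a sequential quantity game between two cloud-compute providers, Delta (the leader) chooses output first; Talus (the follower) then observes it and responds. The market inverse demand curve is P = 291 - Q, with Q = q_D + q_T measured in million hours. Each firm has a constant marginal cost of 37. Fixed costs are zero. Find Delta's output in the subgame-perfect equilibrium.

127

The follower Talus best-responds to any q_D: π_T = (291 - Q)q_T - 37q_T.
Setting the follower's marginal profit to zero, 254 - q_D - 2q_T = 0, i.e. q_T = (254 - q_D)/2.
Delta substitutes q_T(q_D) into its own profit: π_D = q_D(291 - q_D - (254 - q_D)/2) - 37q_D = (164 - (1/2)q_D)q_D - 37q_D.
The leader's first-order condition 127 - q_D = 0 yields q_D = 127.
Then q_T = (254 - 127)/2 = 127/2.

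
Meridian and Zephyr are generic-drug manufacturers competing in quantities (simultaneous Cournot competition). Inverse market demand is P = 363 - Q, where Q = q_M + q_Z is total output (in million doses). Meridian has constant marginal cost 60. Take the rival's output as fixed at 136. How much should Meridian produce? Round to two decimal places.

With the rival's output fixed at 136, Meridian's profit is π_M = (363 - 136 - q_M)q_M - (60q_M) = (227 - q_M)q_M - (60q_M).
∂π_M/∂q_M = 167 - 2q_M = 0, so q_M = 167/2.

83.50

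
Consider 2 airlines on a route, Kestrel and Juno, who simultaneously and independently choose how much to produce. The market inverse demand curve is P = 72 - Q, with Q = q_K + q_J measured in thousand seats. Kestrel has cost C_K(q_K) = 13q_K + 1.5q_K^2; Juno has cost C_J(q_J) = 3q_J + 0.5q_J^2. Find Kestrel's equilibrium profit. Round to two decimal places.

Kestrel's profit: π_K = (72 - Q)q_K - (13q_K + (3/2)q_K²). Setting ∂π_K/∂q_K = 0: 59 - 5q_K - (q_J) = 0.
Juno's first-order condition: 69 - 3q_J - (q_K) = 0.
Best responses: q_K = (59 - q_J)/5, q_J = (69 - q_K)/3.
Substituting one into the other gives q_K = 54/7 and q_J = 143/7.
Price P = 72 - 197/7 = 307/7.
Kestrel's profit: (307/7)·(54/7) - 13·(54/7) - (3/2)(54/7)² = 148.7755.

148.78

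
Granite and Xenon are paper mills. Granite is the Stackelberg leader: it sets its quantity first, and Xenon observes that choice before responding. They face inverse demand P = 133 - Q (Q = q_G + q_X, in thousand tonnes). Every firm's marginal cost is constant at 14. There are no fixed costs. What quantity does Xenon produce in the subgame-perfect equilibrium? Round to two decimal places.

29.75

The follower Xenon best-responds to any q_G: π_X = (133 - Q)q_X - 14q_X.
Follower FOC: 119 - q_G - 2q_X = 0, so q_X(q_G) = (119 - q_G)/2.
The leader anticipates this reaction. Substituting into P = 133 - Q gives P = 147/2 - (1/2)q_G, so π_G = (147/2 - (1/2)q_G)q_G - 14q_G.
The leader's first-order condition 119/2 - q_G = 0 yields q_G = 119/2.
Then q_X = (119 - 119/2)/2 = 119/4.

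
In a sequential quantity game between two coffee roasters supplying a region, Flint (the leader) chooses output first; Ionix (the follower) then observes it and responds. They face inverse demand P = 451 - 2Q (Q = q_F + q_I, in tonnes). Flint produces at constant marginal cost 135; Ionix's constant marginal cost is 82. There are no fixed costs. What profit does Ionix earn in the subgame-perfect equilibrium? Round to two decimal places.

7050.78

Solve by backward induction. Given q_F, the follower Ionix maximises π_I = (451 - 2q_F - 2q_I)q_I - 82q_I.
Setting the follower's marginal profit to zero, 369 - 2q_F - 4q_I = 0, i.e. q_I = (369 - 2q_F)/4.
The leader anticipates this reaction. Substituting into P = 451 - 2Q gives P = 533/2 - q_F, so π_F = (533/2 - q_F)q_F - 135q_F.
Maximising: ∂π_F/∂q_F = 263/2 - 2q_F = 0, giving q_F = 263/4.
Then q_I = (369 - 2·(263/4))/4 = 475/8.
Price P = 451 - 2·(1001/8) = 803/4.
Ionix's profit: (803/4 - 82)·(475/8) = 7050.7813.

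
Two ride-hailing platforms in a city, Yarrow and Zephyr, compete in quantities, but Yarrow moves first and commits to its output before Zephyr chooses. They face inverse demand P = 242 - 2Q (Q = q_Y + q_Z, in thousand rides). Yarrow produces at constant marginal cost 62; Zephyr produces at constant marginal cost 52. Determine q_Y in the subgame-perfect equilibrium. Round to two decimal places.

Solve by backward induction. Given q_Y, the follower Zephyr maximises π_Z = (242 - 2q_Y - 2q_Z)q_Z - 52q_Z.
∂π_Z/∂q_Z = 190 - 2q_Y - 4q_Z = 0 gives the reaction function q_Z = (190 - 2q_Y)/4.
The leader anticipates this reaction. Substituting into P = 242 - 2Q gives P = 147 - q_Y, so π_Y = (147 - q_Y)q_Y - 62q_Y.
Leader FOC: 85 - 2q_Y = 0, so q_Y = 85/2.
Then q_Z = (190 - 2·(85/2))/4 = 105/4.

42.50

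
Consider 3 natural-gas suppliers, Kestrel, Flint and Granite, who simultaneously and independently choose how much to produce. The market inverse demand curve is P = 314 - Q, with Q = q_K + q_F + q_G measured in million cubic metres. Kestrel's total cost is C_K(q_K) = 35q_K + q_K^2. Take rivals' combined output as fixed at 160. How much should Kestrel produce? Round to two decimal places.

With rivals' combined output fixed at 160, Kestrel's profit is π_K = (314 - 160 - q_K)q_K - (35q_K + q_K²) = (154 - q_K)q_K - (35q_K + q_K²).
∂π_K/∂q_K = 119 - 4q_K = 0, so q_K = 119/4.

29.75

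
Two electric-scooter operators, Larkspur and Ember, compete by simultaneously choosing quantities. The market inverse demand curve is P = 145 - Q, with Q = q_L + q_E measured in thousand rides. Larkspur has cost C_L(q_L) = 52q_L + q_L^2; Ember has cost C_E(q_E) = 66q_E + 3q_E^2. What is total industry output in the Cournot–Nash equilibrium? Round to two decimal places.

28.65

Larkspur's profit: π_L = (145 - Q)q_L - (52q_L + q_L²). Setting ∂π_L/∂q_L = 0: 93 - 4q_L - (q_E) = 0.
Ember's profit: π_E = (145 - Q)q_E - (66q_E + 3q_E²). Setting ∂π_E/∂q_E = 0: 79 - 8q_E - (q_L) = 0.
So q_L = (93 - q_E)/4 and q_E = (79 - q_L)/8.
Solving the pair: q_L = 665/31, q_E = 223/31.
Total output Q = 665/31 + 223/31 = 888/31.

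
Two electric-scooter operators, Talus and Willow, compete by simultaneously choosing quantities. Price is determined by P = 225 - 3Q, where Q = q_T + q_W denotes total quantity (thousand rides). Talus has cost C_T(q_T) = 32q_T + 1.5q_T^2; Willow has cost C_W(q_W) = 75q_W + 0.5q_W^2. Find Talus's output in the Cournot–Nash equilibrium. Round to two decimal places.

Talus's profit: π_T = (225 - 3Q)q_T - (32q_T + (3/2)q_T²). Setting ∂π_T/∂q_T = 0: 193 - 9q_T - 3(q_W) = 0.
Willow's profit: π_W = (225 - 3Q)q_W - (75q_W + (1/2)q_W²). Setting ∂π_W/∂q_W = 0: 150 - 7q_W - 3(q_T) = 0.
Rearranging gives the reaction functions q_T = (193 - 3q_W)/9 and q_W = (150 - 3q_T)/7.
Solving the pair: q_T = 901/54, q_W = 257/18.

16.69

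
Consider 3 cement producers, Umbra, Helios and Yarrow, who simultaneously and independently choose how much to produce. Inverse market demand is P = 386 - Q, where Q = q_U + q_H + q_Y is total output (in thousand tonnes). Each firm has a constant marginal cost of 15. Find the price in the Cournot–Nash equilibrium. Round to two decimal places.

107.75

Each firm earns π_i = (386 - Q)q_i - 15q_i.
First-order condition (treating rivals' output as given): 371 - 2q_i - Σ_{j≠i} q_j = 0.
By symmetry each firm produces the same amount; substituting Σ_{j≠i} q_j = 2q_i yields q_i = 371/4.
Total output Q = 1113/4, so price P = 386 - 1113/4 = 431/4.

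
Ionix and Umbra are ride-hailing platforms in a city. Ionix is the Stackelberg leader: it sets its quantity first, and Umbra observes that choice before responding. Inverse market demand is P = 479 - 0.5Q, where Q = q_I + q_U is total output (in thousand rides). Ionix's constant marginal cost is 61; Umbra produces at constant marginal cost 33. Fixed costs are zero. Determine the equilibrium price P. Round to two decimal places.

The follower Umbra best-responds to any q_I: π_U = (479 - 0.5Q)q_U - 33q_U.
Setting the follower's marginal profit to zero, 446 - (1/2)q_I - q_U = 0, i.e. q_U = (446 - (1/2)q_I).
The leader anticipates this reaction. Substituting into P = 479 - 0.5Q gives P = 256 - (1/4)q_I, so π_I = (256 - (1/4)q_I)q_I - 61q_I.
Leader FOC: 195 - (1/2)q_I = 0, so q_I = 390.
Then q_U = (446 - (1/2)·390) = 251.
Total output Q = 641, so price P = 479 - (1/2)·641 = 317/2.

158.50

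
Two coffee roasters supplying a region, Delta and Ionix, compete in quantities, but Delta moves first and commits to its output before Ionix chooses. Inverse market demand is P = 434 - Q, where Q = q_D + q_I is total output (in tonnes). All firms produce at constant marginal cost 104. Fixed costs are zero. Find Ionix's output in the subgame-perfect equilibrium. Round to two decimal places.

The follower Ionix best-responds to any q_D: π_I = (434 - Q)q_I - 104q_I.
Follower FOC: 330 - q_D - 2q_I = 0, so q_I(q_D) = (330 - q_D)/2.
The leader anticipates this reaction. Substituting into P = 434 - Q gives P = 269 - (1/2)q_D, so π_D = (269 - (1/2)q_D)q_D - 104q_D.
The leader's first-order condition 165 - q_D = 0 yields q_D = 165.
Then q_I = (330 - 165)/2 = 165/2.

82.50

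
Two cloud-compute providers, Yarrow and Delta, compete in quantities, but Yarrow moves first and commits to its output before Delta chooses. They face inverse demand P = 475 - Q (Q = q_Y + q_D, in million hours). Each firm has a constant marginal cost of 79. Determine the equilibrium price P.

178

The follower Delta best-responds to any q_Y: π_D = (475 - Q)q_D - 79q_D.
∂π_D/∂q_D = 396 - q_Y - 2q_D = 0 gives the reaction function q_D = (396 - q_Y)/2.
Yarrow substitutes q_D(q_Y) into its own profit: π_Y = q_Y(475 - q_Y - (396 - q_Y)/2) - 79q_Y = (277 - (1/2)q_Y)q_Y - 79q_Y.
Maximising: ∂π_Y/∂q_Y = 198 - q_Y = 0, giving q_Y = 198.
Then q_D = (396 - 198)/2 = 99.
Total output Q = 297, so price P = 475 - 297 = 178.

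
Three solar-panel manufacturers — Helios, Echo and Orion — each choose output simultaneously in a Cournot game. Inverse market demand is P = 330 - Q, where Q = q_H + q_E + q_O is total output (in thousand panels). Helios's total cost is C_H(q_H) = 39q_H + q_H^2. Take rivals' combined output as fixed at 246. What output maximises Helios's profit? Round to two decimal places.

11.25

With rivals' combined output fixed at 246, Helios's profit is π_H = (330 - 246 - q_H)q_H - (39q_H + q_H²) = (84 - q_H)q_H - (39q_H + q_H²).
∂π_H/∂q_H = 45 - 4q_H = 0, so q_H = 45/4.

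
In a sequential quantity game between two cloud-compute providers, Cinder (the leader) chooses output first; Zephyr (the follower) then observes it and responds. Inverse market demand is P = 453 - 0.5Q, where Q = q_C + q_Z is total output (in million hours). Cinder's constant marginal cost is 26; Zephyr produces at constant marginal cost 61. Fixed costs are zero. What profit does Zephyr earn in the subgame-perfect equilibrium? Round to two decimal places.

12960.50

Solve by backward induction. Given q_C, the follower Zephyr maximises π_Z = (453 - (1/2)q_C - (1/2)q_Z)q_Z - 61q_Z.
∂π_Z/∂q_Z = 392 - (1/2)q_C - q_Z = 0 gives the reaction function q_Z = (392 - (1/2)q_C).
The leader anticipates this reaction. Substituting into P = 453 - 0.5Q gives P = 257 - (1/4)q_C, so π_C = (257 - (1/4)q_C)q_C - 26q_C.
Leader FOC: 231 - (1/2)q_C = 0, so q_C = 462.
Then q_Z = (392 - (1/2)·462) = 161.
Price P = 453 - (1/2)·623 = 283/2.
Zephyr's profit: (283/2 - 61)·161 = 12960.5000.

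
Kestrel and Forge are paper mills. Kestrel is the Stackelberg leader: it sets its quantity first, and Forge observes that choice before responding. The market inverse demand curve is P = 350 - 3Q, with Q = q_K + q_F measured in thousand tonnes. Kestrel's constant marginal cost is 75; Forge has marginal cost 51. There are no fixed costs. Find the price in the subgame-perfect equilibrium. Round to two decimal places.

Solve by backward induction. Given q_K, the follower Forge maximises π_F = (350 - 3q_K - 3q_F)q_F - 51q_F.
∂π_F/∂q_F = 299 - 3q_K - 6q_F = 0 gives the reaction function q_F = (299 - 3q_K)/6.
Kestrel substitutes q_F(q_K) into its own profit: π_K = q_K(350 - 3q_K - (299 - 3q_K)/2) - 75q_K = (401/2 - (3/2)q_K)q_K - 75q_K.
Maximising: ∂π_K/∂q_K = 251/2 - 3q_K = 0, giving q_K = 251/6.
Then q_F = (299 - 3·(251/6))/6 = 347/12.
Total output Q = 283/4, so price P = 350 - 3·(283/4) = 551/4.

137.75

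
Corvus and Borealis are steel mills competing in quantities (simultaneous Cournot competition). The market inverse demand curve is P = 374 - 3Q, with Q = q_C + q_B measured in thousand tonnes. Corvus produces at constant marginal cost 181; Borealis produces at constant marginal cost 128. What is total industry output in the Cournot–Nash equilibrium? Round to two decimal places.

Corvus's profit: π_C = (374 - 3Q)q_C - (181q_C). Setting ∂π_C/∂q_C = 0: 193 - 6q_C - 3(q_B) = 0.
Borealis's profit: π_B = (374 - 3Q)q_B - (128q_B). Setting ∂π_B/∂q_B = 0: 246 - 6q_B - 3(q_C) = 0.
Rearranging gives the reaction functions q_C = (193 - 3q_B)/6 and q_B = (246 - 3q_C)/6.
Solving the pair: q_C = 140/9, q_B = 299/9.
Total output Q = 140/9 + 299/9 = 439/9.

48.78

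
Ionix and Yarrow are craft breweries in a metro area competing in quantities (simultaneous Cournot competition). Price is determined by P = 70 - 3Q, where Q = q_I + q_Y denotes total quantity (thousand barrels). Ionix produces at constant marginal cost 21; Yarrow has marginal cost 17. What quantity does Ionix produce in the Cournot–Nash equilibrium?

5

Ionix's profit: π_I = (70 - 3Q)q_I - (21q_I). Setting ∂π_I/∂q_I = 0: 49 - 6q_I - 3(q_Y) = 0.
Yarrow's first-order condition: 53 - 6q_Y - 3(q_I) = 0.
Best responses: q_I = (49 - 3q_Y)/6, q_Y = (53 - 3q_I)/6.
Substituting one into the other gives q_I = 5 and q_Y = 19/3.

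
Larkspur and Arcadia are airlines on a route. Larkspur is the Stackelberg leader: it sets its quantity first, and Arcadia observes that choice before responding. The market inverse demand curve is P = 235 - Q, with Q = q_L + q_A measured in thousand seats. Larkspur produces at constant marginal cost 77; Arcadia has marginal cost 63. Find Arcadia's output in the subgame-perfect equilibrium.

50

Solve by backward induction. Given q_L, the follower Arcadia maximises π_A = (235 - q_L - q_A)q_A - 63q_A.
∂π_A/∂q_A = 172 - q_L - 2q_A = 0 gives the reaction function q_A = (172 - q_L)/2.
Larkspur substitutes q_A(q_L) into its own profit: π_L = q_L(235 - q_L - (172 - q_L)/2) - 77q_L = (149 - (1/2)q_L)q_L - 77q_L.
Leader FOC: 72 - q_L = 0, so q_L = 72.
Then q_A = (172 - 72)/2 = 50.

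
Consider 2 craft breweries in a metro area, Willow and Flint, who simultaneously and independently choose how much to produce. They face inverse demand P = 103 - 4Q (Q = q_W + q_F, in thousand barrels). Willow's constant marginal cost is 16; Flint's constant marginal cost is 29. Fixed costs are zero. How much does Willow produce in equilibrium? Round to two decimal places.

8.33

Willow's profit: π_W = (103 - 4Q)q_W - (16q_W). Setting ∂π_W/∂q_W = 0: 87 - 8q_W - 4(q_F) = 0.
Flint's first-order condition: 74 - 8q_F - 4(q_W) = 0.
So q_W = (87 - 4q_F)/8 and q_F = (74 - 4q_W)/8.
Substituting one into the other gives q_W = 25/3 and q_F = 61/12.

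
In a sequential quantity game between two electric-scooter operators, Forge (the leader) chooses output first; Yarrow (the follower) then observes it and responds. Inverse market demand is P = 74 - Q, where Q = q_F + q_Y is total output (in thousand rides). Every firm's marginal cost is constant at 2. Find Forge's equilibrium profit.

648

The follower Yarrow best-responds to any q_F: π_Y = (74 - Q)q_Y - 2q_Y.
Setting the follower's marginal profit to zero, 72 - q_F - 2q_Y = 0, i.e. q_Y = (72 - q_F)/2.
Forge substitutes q_Y(q_F) into its own profit: π_F = q_F(74 - q_F - (72 - q_F)/2) - 2q_F = (38 - (1/2)q_F)q_F - 2q_F.
Leader FOC: 36 - q_F = 0, so q_F = 36.
Then q_Y = (72 - 36)/2 = 18.
Price P = 74 - 54 = 20.
Forge's profit: (20 - 2)·36 = 648.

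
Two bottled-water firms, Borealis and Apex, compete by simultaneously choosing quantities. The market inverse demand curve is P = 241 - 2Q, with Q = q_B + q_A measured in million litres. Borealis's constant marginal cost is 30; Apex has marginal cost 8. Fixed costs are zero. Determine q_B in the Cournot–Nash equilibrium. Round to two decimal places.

31.50

Borealis's profit: π_B = (241 - 2Q)q_B - (30q_B). Setting ∂π_B/∂q_B = 0: 211 - 4q_B - 2(q_A) = 0.
Apex's profit: π_A = (241 - 2Q)q_A - (8q_A). Setting ∂π_A/∂q_A = 0: 233 - 4q_A - 2(q_B) = 0.
So q_B = (211 - 2q_A)/4 and q_A = (233 - 2q_B)/4.
Solving the pair: q_B = 63/2, q_A = 85/2.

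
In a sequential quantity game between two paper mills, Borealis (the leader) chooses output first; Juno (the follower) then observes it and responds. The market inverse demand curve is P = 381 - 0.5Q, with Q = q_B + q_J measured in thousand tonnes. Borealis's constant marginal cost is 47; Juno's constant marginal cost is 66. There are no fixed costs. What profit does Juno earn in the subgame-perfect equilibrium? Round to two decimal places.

9591.13

Solve by backward induction. Given q_B, the follower Juno maximises π_J = (381 - (1/2)q_B - (1/2)q_J)q_J - 66q_J.
∂π_J/∂q_J = 315 - (1/2)q_B - q_J = 0 gives the reaction function q_J = (315 - (1/2)q_B).
Borealis substitutes q_J(q_B) into its own profit: π_B = q_B(381 - (1/2)q_B - (315 - (1/2)q_B)/2) - 47q_B = (447/2 - (1/4)q_B)q_B - 47q_B.
The leader's first-order condition 353/2 - (1/2)q_B = 0 yields q_B = 353.
Then q_J = (315 - (1/2)·353) = 277/2.
Price P = 381 - (1/2)·(983/2) = 541/4.
Juno's profit: (541/4 - 66)·(277/2) = 9591.1250.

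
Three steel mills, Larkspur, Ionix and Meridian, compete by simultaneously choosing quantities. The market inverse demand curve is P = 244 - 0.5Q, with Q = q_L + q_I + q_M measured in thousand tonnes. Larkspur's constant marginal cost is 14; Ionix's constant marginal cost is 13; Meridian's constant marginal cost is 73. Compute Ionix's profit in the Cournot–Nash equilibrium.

Larkspur's profit: π_L = (244 - 0.5Q)q_L - (14q_L). Setting ∂π_L/∂q_L = 0: 230 - q_L - (1/2)(q_I + q_M) = 0.
Ionix's profit: π_I = (244 - 0.5Q)q_I - (13q_I). Setting ∂π_I/∂q_I = 0: 231 - q_I - (1/2)(q_L + q_M) = 0.
Meridian's first-order condition: 171 - q_M - (1/2)(q_L + q_I) = 0.
Summing all 3 equations gives 632 − 2Q = 0, hence Q = 316.
Back-substituting: q_L = (230 − 158)/(1/2) = 144, q_I = (231 − 158)/(1/2) = 146, q_M = (171 − 158)/(1/2) = 26.
Price P = 244 - (1/2)·316 = 86.
Ionix's profit: (86 - 13)·146 = 10658.

10658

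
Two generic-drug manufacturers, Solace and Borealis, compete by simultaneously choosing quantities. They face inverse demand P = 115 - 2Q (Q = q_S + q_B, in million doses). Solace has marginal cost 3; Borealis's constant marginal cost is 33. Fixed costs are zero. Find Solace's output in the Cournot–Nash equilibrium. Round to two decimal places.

23.67

Solace's profit: π_S = (115 - 2Q)q_S - (3q_S). Setting ∂π_S/∂q_S = 0: 112 - 4q_S - 2(q_B) = 0.
Borealis's profit: π_B = (115 - 2Q)q_B - (33q_B). Setting ∂π_B/∂q_B = 0: 82 - 4q_B - 2(q_S) = 0.
Rearranging gives the reaction functions q_S = (112 - 2q_B)/4 and q_B = (82 - 2q_S)/4.
Substituting one into the other gives q_S = 71/3 and q_B = 26/3.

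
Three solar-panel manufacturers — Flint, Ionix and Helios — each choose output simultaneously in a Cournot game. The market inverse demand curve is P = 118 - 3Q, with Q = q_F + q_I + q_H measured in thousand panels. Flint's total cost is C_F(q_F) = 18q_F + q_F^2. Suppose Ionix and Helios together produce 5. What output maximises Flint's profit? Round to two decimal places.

10.63

With rivals' combined output fixed at 5, Flint's profit is π_F = (118 - 3·5 - 3q_F)q_F - (18q_F + q_F²) = (103 - 3q_F)q_F - (18q_F + q_F²).
∂π_F/∂q_F = 85 - 8q_F = 0, so q_F = 85/8.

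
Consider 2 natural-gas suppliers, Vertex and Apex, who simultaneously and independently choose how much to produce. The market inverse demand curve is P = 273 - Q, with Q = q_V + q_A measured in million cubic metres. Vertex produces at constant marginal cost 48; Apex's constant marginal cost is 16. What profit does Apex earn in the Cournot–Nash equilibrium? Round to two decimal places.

Vertex's profit: π_V = (273 - Q)q_V - (48q_V). Setting ∂π_V/∂q_V = 0: 225 - 2q_V - (q_A) = 0.
Apex's first-order condition: 257 - 2q_A - (q_V) = 0.
So q_V = (225 - q_A)/2 and q_A = (257 - q_V)/2.
Solving the pair: q_V = 193/3, q_A = 289/3.
Price P = 273 - 482/3 = 337/3.
Apex's profit: (337/3 - 16)·(289/3) = 9280.1111.

9280.11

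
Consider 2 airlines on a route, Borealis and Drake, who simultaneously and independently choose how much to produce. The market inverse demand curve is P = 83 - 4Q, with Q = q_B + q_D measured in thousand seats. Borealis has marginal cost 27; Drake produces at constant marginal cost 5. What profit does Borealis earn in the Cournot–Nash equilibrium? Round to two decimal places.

Borealis's profit: π_B = (83 - 4Q)q_B - (27q_B). Setting ∂π_B/∂q_B = 0: 56 - 8q_B - 4(q_D) = 0.
Drake's profit: π_D = (83 - 4Q)q_D - (5q_D). Setting ∂π_D/∂q_D = 0: 78 - 8q_D - 4(q_B) = 0.
Best responses: q_B = (56 - 4q_D)/8, q_D = (78 - 4q_B)/8.
Solving the pair: q_B = 17/6, q_D = 25/3.
Price P = 83 - 4·(67/6) = 115/3.
Borealis's profit: (115/3 - 27)·(17/6) = 289/9.

32.11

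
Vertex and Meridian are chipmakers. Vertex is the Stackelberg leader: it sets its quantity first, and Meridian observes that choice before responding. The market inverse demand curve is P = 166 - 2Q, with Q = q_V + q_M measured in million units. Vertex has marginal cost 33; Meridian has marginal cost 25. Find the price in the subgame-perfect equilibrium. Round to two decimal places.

The follower Meridian best-responds to any q_V: π_M = (166 - 2Q)q_M - 25q_M.
Setting the follower's marginal profit to zero, 141 - 2q_V - 4q_M = 0, i.e. q_M = (141 - 2q_V)/4.
The leader anticipates this reaction. Substituting into P = 166 - 2Q gives P = 191/2 - q_V, so π_V = (191/2 - q_V)q_V - 33q_V.
Leader FOC: 125/2 - 2q_V = 0, so q_V = 125/4.
Then q_M = (141 - 2·(125/4))/4 = 157/8.
Total output Q = 407/8, so price P = 166 - 2·(407/8) = 257/4.

64.25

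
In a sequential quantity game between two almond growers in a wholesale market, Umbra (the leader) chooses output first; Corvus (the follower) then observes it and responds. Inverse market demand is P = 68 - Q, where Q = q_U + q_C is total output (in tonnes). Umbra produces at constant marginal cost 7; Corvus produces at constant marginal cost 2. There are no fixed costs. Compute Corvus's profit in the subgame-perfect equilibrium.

Solve by backward induction. Given q_U, the follower Corvus maximises π_C = (68 - q_U - q_C)q_C - 2q_C.
∂π_C/∂q_C = 66 - q_U - 2q_C = 0 gives the reaction function q_C = (66 - q_U)/2.
Umbra substitutes q_C(q_U) into its own profit: π_U = q_U(68 - q_U - (66 - q_U)/2) - 7q_U = (35 - (1/2)q_U)q_U - 7q_U.
Leader FOC: 28 - q_U = 0, so q_U = 28.
Then q_C = (66 - 28)/2 = 19.
Price P = 68 - 47 = 21.
Corvus's profit: (21 - 2)·19 = 361.

361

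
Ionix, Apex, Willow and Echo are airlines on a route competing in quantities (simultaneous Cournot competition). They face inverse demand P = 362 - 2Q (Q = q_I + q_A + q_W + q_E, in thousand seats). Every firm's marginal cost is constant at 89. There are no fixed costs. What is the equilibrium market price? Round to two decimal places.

143.60

Each firm earns π_i = (362 - 2Q)q_i - 89q_i.
Setting ∂π_i/∂q_i = 0 with rivals' quantities fixed: 273 - 4q_i - 2·Σ_{j≠i} q_j = 0.
With identical firms every q_j equals q_i, so Σ_{j≠i} q_j = 3q_i and 273 = 10q_i, giving q_i = 273/10.
Total output Q = 546/5, so price P = 362 - 2·(546/5) = 718/5.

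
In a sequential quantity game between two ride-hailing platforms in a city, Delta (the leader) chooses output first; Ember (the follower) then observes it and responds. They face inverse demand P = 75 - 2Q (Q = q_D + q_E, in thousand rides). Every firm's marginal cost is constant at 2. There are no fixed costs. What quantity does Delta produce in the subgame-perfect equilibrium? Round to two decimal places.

Solve by backward induction. Given q_D, the follower Ember maximises π_E = (75 - 2q_D - 2q_E)q_E - 2q_E.
∂π_E/∂q_E = 73 - 2q_D - 4q_E = 0 gives the reaction function q_E = (73 - 2q_D)/4.
Delta substitutes q_E(q_D) into its own profit: π_D = q_D(75 - 2q_D - (73 - 2q_D)/2) - 2q_D = (77/2 - q_D)q_D - 2q_D.
The leader's first-order condition 73/2 - 2q_D = 0 yields q_D = 73/4.
Then q_E = (73 - 2·(73/4))/4 = 73/8.

18.25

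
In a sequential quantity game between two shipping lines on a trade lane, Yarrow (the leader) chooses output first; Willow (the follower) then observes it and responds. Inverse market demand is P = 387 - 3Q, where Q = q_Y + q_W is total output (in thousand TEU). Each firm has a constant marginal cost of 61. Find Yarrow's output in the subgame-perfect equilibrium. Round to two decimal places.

The follower Willow best-responds to any q_Y: π_W = (387 - 3Q)q_W - 61q_W.
∂π_W/∂q_W = 326 - 3q_Y - 6q_W = 0 gives the reaction function q_W = (326 - 3q_Y)/6.
The leader anticipates this reaction. Substituting into P = 387 - 3Q gives P = 224 - (3/2)q_Y, so π_Y = (224 - (3/2)q_Y)q_Y - 61q_Y.
Leader FOC: 163 - 3q_Y = 0, so q_Y = 163/3.
Then q_W = (326 - 3·(163/3))/6 = 163/6.

54.33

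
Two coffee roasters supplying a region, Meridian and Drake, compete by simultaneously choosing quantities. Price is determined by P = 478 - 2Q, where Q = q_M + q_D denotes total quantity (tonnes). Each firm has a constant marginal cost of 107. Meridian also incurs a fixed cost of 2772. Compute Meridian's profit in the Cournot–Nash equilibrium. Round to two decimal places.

4874.72

A representative firm's profit is π_i = q_i(478 - 2Q) - 107q_i.
Setting ∂π_i/∂q_i = 0 with rivals' quantities fixed: 371 - 4q_i - 2q_j = 0.
With identical firms every q_j equals q_i, so q_j = q_i and 371 = 6q_i, giving q_i = 371/6.
Price P = 478 - 2·(371/3) = 692/3.
Meridian's profit: (692/3 - 107)·(371/6) - 2772 = 4874.7222.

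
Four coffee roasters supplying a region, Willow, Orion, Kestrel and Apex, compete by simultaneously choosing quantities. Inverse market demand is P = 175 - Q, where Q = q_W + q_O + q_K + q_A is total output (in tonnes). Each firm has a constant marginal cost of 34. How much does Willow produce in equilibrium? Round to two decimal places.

28.20

A representative firm's profit is π_i = q_i(175 - Q) - 34q_i.
First-order condition (treating rivals' output as given): 141 - 2q_i - Σ_{j≠i} q_j = 0.
With identical firms every q_j equals q_i, so Σ_{j≠i} q_j = 3q_i and 141 = 5q_i, giving q_i = 141/5.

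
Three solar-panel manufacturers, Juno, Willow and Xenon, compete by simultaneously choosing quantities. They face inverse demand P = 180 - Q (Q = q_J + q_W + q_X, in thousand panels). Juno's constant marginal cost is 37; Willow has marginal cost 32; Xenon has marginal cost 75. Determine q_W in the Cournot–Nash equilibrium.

Juno's profit: π_J = (180 - Q)q_J - (37q_J). Setting ∂π_J/∂q_J = 0: 143 - 2q_J - (q_W + q_X) = 0.
Willow's profit: π_W = (180 - Q)q_W - (32q_W). Setting ∂π_W/∂q_W = 0: 148 - 2q_W - (q_J + q_X) = 0.
Xenon's first-order condition: 105 - 2q_X - (q_J + q_W) = 0.
Summing all 3 equations gives 396 − 4Q = 0, hence Q = 99.
Back-substituting: q_J = (143 − 99) = 44, q_W = (148 − 99) = 49, q_X = (105 − 99) = 6.

49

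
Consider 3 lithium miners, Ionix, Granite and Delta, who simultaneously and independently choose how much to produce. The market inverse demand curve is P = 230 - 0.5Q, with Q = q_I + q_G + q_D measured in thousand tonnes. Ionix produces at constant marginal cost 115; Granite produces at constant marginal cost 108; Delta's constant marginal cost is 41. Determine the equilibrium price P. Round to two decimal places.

Ionix's profit: π_I = (230 - 0.5Q)q_I - (115q_I). Setting ∂π_I/∂q_I = 0: 115 - q_I - (1/2)(q_G + q_D) = 0.
Granite's first-order condition: 122 - q_G - (1/2)(q_I + q_D) = 0.
Delta's profit: π_D = (230 - 0.5Q)q_D - (41q_D). Setting ∂π_D/∂q_D = 0: 189 - q_D - (1/2)(q_I + q_G) = 0.
Adding the 3 first-order conditions: 426 − 2Q = 0, so Q = 213.
Back-substituting: q_I = (115 − 213/2)/(1/2) = 17, q_G = (122 − 213/2)/(1/2) = 31, q_D = (189 − 213/2)/(1/2) = 165.
Total output Q = 213, so price P = 230 - (1/2)·213 = 247/2.

123.50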